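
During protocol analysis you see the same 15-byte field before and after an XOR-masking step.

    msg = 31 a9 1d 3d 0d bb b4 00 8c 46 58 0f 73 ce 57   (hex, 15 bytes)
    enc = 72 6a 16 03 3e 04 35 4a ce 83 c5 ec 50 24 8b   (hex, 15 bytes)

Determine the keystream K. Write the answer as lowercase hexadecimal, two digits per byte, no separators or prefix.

Since enc = msg ⊕ K, XORing both sides with msg gives K = msg ⊕ enc.
31 XOR 72 = 43
a9 XOR 6a = c3
1d XOR 16 = 0b
3d XOR 03 = 3e
0d XOR 3e = 33
bb XOR 04 = bf
b4 XOR 35 = 81
00 XOR 4a = 4a
8c XOR ce = 42
46 XOR 83 = c5
58 XOR c5 = 9d
0f XOR ec = e3
73 XOR 50 = 23
ce XOR 24 = ea
57 XOR 8b = dc

43c30b3e33bf814a42c59de323eadc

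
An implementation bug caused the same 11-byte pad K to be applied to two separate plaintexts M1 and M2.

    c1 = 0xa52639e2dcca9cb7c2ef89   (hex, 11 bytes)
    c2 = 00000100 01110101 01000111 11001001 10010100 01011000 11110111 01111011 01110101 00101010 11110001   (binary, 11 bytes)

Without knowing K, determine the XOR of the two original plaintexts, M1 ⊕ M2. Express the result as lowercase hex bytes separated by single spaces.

a1 53 7e 2b 48 92 6b cc b7 c5 78

c1 ⊕ c2 = (M1 ⊕ K) ⊕ (M2 ⊕ K) = M1 ⊕ M2 — the shared key cancels under XOR.
byte 0: a5 xor 04 = a1
byte 1: 26 xor 75 = 53
byte 2: 39 xor 47 = 7e
byte 3: e2 xor c9 = 2b
byte 4: dc xor 94 = 48
byte 5: ca xor 58 = 92
byte 6: 9c xor f7 = 6b
byte 7: b7 xor 7b = cc
byte 8: c2 xor 75 = b7
byte 9: ef xor 2a = c5
byte 10: 89 xor f1 = 78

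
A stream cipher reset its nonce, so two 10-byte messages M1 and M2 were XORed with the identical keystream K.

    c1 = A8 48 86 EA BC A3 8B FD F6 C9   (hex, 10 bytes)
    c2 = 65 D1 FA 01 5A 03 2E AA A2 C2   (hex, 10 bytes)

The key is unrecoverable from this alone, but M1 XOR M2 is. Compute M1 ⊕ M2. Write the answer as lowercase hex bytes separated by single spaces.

c1 ⊕ c2 = (M1 ⊕ K) ⊕ (M2 ⊕ K) = M1 ⊕ M2 — the shared key cancels under XOR.
a8 ⊕ 65 = cd
48 ⊕ d1 = 99
86 ⊕ fa = 7c
ea ⊕ 01 = eb
bc ⊕ 5a = e6
a3 ⊕ 03 = a0
8b ⊕ 2e = a5
fd ⊕ aa = 57
f6 ⊕ a2 = 54
c9 ⊕ c2 = 0b

cd 99 7c eb e6 a0 a5 57 54 0b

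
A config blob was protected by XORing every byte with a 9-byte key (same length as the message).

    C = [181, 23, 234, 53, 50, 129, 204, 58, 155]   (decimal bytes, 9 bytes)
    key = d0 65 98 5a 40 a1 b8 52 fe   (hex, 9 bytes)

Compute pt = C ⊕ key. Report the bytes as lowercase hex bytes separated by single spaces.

65 72 72 6f 72 20 74 68 65

byte 0: 181 xor 208 = 101
byte 1:  23 xor 101 = 114
byte 2: 234 xor 152 = 114
byte 3:  53 xor  90 = 111
byte 4:  50 xor  64 = 114
byte 5: 129 xor 161 =  32
byte 6: 204 xor 184 = 116
byte 7:  58 xor  82 = 104
byte 8: 155 xor 254 = 101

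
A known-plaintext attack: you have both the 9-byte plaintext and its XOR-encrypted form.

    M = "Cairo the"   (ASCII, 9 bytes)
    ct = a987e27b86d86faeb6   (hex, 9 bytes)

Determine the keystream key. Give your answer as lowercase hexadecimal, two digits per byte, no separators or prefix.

Since ct = M ⊕ key, XORing both sides with M gives key = M ⊕ ct.
byte 0: 43 XOR a9 = ea
byte 1: 61 XOR 87 = e6
byte 2: 69 XOR e2 = 8b
byte 3: 72 XOR 7b = 09
byte 4: 6f XOR 86 = e9
byte 5: 20 XOR d8 = f8
byte 6: 74 XOR 6f = 1b
byte 7: 68 XOR ae = c6
byte 8: 65 XOR b6 = d3

eae68b09e9f81bc6d3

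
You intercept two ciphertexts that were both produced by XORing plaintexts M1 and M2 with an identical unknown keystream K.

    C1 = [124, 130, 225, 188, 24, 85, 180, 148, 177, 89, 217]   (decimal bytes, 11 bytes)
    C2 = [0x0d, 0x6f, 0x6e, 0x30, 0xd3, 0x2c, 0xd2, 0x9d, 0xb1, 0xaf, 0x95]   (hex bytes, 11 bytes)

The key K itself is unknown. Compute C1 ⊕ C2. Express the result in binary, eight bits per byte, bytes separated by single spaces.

01110001 11101101 10001111 10001100 11001011 01111001 01100110 00001001 00000000 11110110 01001100

C1 ⊕ C2 = (M1 ⊕ K) ⊕ (M2 ⊕ K) = M1 ⊕ M2 — the shared key cancels under XOR.
7c ⊕ 0d = 71
82 ⊕ 6f = ed
e1 ⊕ 6e = 8f
bc ⊕ 30 = 8c
18 ⊕ d3 = cb
55 ⊕ 2c = 79
b4 ⊕ d2 = 66
94 ⊕ 9d = 09
b1 ⊕ b1 = 00
59 ⊕ af = f6
d9 ⊕ 95 = 4c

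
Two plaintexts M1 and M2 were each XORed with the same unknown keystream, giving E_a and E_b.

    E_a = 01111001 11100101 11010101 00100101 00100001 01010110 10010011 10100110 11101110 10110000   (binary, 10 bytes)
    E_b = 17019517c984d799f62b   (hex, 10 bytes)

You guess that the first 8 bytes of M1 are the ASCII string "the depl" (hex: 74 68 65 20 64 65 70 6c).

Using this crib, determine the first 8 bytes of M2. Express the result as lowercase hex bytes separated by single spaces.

First, E_a ⊕ E_b = (M1 ⊕ K) ⊕ (M2 ⊕ K) = M1 ⊕ M2, so the key drops out. Then M2 = (M1 ⊕ M2) ⊕ M1 over the first 8 bytes.
byte 0: (79 xor 17) xor 74 = 6e xor 74 = 1a
byte 1: (e5 xor 01) xor 68 = e4 xor 68 = 8c
byte 2: (d5 xor 95) xor 65 = 40 xor 65 = 25
byte 3: (25 xor 17) xor 20 = 32 xor 20 = 12
byte 4: (21 xor c9) xor 64 = e8 xor 64 = 8c
byte 5: (56 xor 84) xor 65 = d2 xor 65 = b7
byte 6: (93 xor d7) xor 70 = 44 xor 70 = 34
byte 7: (a6 xor 99) xor 6c = 3f xor 6c = 53

1a 8c 25 12 8c b7 34 53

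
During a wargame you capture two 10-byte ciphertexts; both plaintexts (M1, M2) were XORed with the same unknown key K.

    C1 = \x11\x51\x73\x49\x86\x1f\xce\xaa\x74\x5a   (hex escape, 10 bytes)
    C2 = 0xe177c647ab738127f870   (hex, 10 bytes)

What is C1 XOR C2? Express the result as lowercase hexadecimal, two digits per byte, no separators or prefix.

C1 ⊕ C2 = (M1 ⊕ K) ⊕ (M2 ⊕ K) = M1 ⊕ M2 — the shared key cancels under XOR.
byte 0: 11 ^ e1 = f0
byte 1: 51 ^ 77 = 26
byte 2: 73 ^ c6 = b5
byte 3: 49 ^ 47 = 0e
byte 4: 86 ^ ab = 2d
byte 5: 1f ^ 73 = 6c
byte 6: ce ^ 81 = 4f
byte 7: aa ^ 27 = 8d
byte 8: 74 ^ f8 = 8c
byte 9: 5a ^ 70 = 2a

f026b50e2d6c4f8d8c2a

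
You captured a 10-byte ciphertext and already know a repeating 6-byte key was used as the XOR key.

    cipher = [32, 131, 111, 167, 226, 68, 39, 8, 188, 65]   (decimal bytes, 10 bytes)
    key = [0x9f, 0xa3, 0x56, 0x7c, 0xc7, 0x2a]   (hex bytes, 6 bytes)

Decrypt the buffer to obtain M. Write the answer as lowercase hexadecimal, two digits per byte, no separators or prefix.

bf2039db256eb8abea3d

The 6-byte key repeats, so the effective keystream is 9f a3 56 7c c7 2a 9f a3 56 7c.
byte 0: 00100000 ^ 10011111 = 10111111
byte 1: 10000011 ^ 10100011 = 00100000
byte 2: 01101111 ^ 01010110 = 00111001
byte 3: 10100111 ^ 01111100 = 11011011
byte 4: 11100010 ^ 11000111 = 00100101
byte 5: 01000100 ^ 00101010 = 01101110
byte 6: 00100111 ^ 10011111 = 10111000
byte 7: 00001000 ^ 10100011 = 10101011
byte 8: 10111100 ^ 01010110 = 11101010
byte 9: 01000001 ^ 01111100 = 00111101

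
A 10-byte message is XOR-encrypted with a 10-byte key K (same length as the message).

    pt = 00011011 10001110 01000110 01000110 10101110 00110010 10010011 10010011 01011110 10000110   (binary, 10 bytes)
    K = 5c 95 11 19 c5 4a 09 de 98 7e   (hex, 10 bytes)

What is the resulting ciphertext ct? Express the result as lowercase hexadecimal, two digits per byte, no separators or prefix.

471b575f6b789a4dc6f8

1b XOR 5c = 47
8e XOR 95 = 1b
46 XOR 11 = 57
46 XOR 19 = 5f
ae XOR c5 = 6b
32 XOR 4a = 78
93 XOR 09 = 9a
93 XOR de = 4d
5e XOR 98 = c6
86 XOR 7e = f8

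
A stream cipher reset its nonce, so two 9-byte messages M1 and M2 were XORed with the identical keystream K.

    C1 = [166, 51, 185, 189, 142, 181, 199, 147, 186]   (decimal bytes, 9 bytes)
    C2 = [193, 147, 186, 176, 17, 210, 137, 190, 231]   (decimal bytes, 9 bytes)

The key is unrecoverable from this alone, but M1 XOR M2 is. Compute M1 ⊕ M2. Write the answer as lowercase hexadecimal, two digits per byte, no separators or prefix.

67a0030d9f674e2d5d

C1 ⊕ C2 = (M1 ⊕ K) ⊕ (M2 ⊕ K) = M1 ⊕ M2 — the shared key cancels under XOR.
a6 ^ c1 = 67
33 ^ 93 = a0
b9 ^ ba = 03
bd ^ b0 = 0d
8e ^ 11 = 9f
b5 ^ d2 = 67
c7 ^ 89 = 4e
93 ^ be = 2d
ba ^ e7 = 5d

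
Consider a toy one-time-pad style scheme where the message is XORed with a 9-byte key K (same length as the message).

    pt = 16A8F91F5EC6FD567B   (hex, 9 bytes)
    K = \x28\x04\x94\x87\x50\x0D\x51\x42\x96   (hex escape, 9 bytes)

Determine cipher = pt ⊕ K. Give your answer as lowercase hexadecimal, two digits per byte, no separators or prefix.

3eac6d980ecbac14ed

16 XOR 28 = 3e
a8 XOR 04 = ac
f9 XOR 94 = 6d
1f XOR 87 = 98
5e XOR 50 = 0e
c6 XOR 0d = cb
fd XOR 51 = ac
56 XOR 42 = 14
7b XOR 96 = ed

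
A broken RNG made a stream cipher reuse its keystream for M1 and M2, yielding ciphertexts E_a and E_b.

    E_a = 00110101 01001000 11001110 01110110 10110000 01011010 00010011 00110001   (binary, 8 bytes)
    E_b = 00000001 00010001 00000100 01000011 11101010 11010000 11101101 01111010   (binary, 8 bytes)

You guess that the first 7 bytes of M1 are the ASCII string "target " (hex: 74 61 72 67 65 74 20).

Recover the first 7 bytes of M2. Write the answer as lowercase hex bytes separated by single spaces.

40 38 b8 52 3f fe de

First, E_a ⊕ E_b = (M1 ⊕ K) ⊕ (M2 ⊕ K) = M1 ⊕ M2, so the key drops out. Then M2 = (M1 ⊕ M2) ⊕ M1 over the first 7 bytes.
byte 0: (35 ⊕ 01) ⊕ 74 = 34 ⊕ 74 = 40
byte 1: (48 ⊕ 11) ⊕ 61 = 59 ⊕ 61 = 38
byte 2: (ce ⊕ 04) ⊕ 72 = ca ⊕ 72 = b8
byte 3: (76 ⊕ 43) ⊕ 67 = 35 ⊕ 67 = 52
byte 4: (b0 ⊕ ea) ⊕ 65 = 5a ⊕ 65 = 3f
byte 5: (5a ⊕ d0) ⊕ 74 = 8a ⊕ 74 = fe
byte 6: (13 ⊕ ed) ⊕ 20 = fe ⊕ 20 = de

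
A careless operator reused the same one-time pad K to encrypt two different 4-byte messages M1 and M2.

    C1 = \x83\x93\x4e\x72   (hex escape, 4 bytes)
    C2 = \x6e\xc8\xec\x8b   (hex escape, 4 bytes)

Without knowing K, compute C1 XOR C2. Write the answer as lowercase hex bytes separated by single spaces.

ed 5b a2 f9

C1 ⊕ C2 = (M1 ⊕ K) ⊕ (M2 ⊕ K) = M1 ⊕ M2 — the shared key cancels under XOR.
10000011 ⊕ 01101110 = 11101101
10010011 ⊕ 11001000 = 01011011
01001110 ⊕ 11101100 = 10100010
01110010 ⊕ 10001011 = 11111001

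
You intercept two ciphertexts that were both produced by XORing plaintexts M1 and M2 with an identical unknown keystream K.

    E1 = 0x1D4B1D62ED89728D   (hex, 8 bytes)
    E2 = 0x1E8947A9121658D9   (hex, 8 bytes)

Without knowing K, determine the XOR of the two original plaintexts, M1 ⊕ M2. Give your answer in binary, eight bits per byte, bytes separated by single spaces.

00000011 11000010 01011010 11001011 11111111 10011111 00101010 01010100

E1 ⊕ E2 = (M1 ⊕ K) ⊕ (M2 ⊕ K) = M1 ⊕ M2 — the shared key cancels under XOR.
byte 0: 00011101 ⊕ 00011110 = 00000011
byte 1: 01001011 ⊕ 10001001 = 11000010
byte 2: 00011101 ⊕ 01000111 = 01011010
byte 3: 01100010 ⊕ 10101001 = 11001011
byte 4: 11101101 ⊕ 00010010 = 11111111
byte 5: 10001001 ⊕ 00010110 = 10011111
byte 6: 01110010 ⊕ 01011000 = 00101010
byte 7: 10001101 ⊕ 11011001 = 01010100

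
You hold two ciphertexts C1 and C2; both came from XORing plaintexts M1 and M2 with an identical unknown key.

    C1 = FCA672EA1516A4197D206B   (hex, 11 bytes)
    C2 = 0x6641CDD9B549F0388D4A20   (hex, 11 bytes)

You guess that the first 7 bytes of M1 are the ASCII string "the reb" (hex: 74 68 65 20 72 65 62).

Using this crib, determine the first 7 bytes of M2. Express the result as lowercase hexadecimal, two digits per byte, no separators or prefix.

First, C1 ⊕ C2 = (M1 ⊕ K) ⊕ (M2 ⊕ K) = M1 ⊕ M2, so the key drops out. Then M2 = (M1 ⊕ M2) ⊕ M1 over the first 7 bytes.
byte 0: (fc xor 66) xor 74 = 9a xor 74 = ee
byte 1: (a6 xor 41) xor 68 = e7 xor 68 = 8f
byte 2: (72 xor cd) xor 65 = bf xor 65 = da
byte 3: (ea xor d9) xor 20 = 33 xor 20 = 13
byte 4: (15 xor b5) xor 72 = a0 xor 72 = d2
byte 5: (16 xor 49) xor 65 = 5f xor 65 = 3a
byte 6: (a4 xor f0) xor 62 = 54 xor 62 = 36

ee8fda13d23a36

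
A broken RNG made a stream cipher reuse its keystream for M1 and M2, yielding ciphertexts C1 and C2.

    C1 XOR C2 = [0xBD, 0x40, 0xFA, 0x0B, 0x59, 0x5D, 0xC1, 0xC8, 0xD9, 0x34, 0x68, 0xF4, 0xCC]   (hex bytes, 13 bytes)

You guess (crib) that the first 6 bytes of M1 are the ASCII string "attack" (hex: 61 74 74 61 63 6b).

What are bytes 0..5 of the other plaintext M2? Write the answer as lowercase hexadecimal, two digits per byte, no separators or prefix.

dc348e6a3a36

Since C1 ⊕ C2 = M1 ⊕ M2, XORing with the guessed M1 bytes yields the corresponding M2 bytes: M2 = (C1 ⊕ C2) ⊕ M1.
bd xor 61 = dc
40 xor 74 = 34
fa xor 74 = 8e
0b xor 61 = 6a
59 xor 63 = 3a
5d xor 6b = 36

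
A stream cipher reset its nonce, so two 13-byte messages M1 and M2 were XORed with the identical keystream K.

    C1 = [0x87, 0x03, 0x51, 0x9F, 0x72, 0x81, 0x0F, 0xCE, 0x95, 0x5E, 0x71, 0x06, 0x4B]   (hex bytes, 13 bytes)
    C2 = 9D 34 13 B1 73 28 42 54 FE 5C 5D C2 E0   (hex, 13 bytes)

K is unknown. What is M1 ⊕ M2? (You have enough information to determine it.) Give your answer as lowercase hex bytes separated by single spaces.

C1 ⊕ C2 = (M1 ⊕ K) ⊕ (M2 ⊕ K) = M1 ⊕ M2 — the shared key cancels under XOR.
10000111 XOR 10011101 = 00011010
00000011 XOR 00110100 = 00110111
01010001 XOR 00010011 = 01000010
10011111 XOR 10110001 = 00101110
01110010 XOR 01110011 = 00000001
10000001 XOR 00101000 = 10101001
00001111 XOR 01000010 = 01001101
11001110 XOR 01010100 = 10011010
10010101 XOR 11111110 = 01101011
01011110 XOR 01011100 = 00000010
01110001 XOR 01011101 = 00101100
00000110 XOR 11000010 = 11000100
01001011 XOR 11100000 = 10101011

1a 37 42 2e 01 a9 4d 9a 6b 02 2c c4 ab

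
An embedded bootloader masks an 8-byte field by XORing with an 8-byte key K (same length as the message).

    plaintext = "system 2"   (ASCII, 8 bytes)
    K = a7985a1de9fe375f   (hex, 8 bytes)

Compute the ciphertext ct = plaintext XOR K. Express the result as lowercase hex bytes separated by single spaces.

d4 e1 29 69 8c 93 17 6d

XOR is its own inverse, so applying the key byte-wise gives the result directly.
73 ^ a7 = d4
79 ^ 98 = e1
73 ^ 5a = 29
74 ^ 1d = 69
65 ^ e9 = 8c
6d ^ fe = 93
20 ^ 37 = 17
32 ^ 5f = 6d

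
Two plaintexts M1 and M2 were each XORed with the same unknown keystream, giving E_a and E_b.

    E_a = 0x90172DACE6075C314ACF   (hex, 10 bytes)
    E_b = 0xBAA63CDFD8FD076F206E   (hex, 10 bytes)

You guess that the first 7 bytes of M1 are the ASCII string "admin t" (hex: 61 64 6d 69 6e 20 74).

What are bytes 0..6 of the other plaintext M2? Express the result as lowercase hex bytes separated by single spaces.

First, E_a ⊕ E_b = (M1 ⊕ K) ⊕ (M2 ⊕ K) = M1 ⊕ M2, so the key drops out. Then M2 = (M1 ⊕ M2) ⊕ M1 over the first 7 bytes.
byte 0: (90 XOR ba) XOR 61 = 2a XOR 61 = 4b
byte 1: (17 XOR a6) XOR 64 = b1 XOR 64 = d5
byte 2: (2d XOR 3c) XOR 6d = 11 XOR 6d = 7c
byte 3: (ac XOR df) XOR 69 = 73 XOR 69 = 1a
byte 4: (e6 XOR d8) XOR 6e = 3e XOR 6e = 50
byte 5: (07 XOR fd) XOR 20 = fa XOR 20 = da
byte 6: (5c XOR 07) XOR 74 = 5b XOR 74 = 2f

4b d5 7c 1a 50 da 2f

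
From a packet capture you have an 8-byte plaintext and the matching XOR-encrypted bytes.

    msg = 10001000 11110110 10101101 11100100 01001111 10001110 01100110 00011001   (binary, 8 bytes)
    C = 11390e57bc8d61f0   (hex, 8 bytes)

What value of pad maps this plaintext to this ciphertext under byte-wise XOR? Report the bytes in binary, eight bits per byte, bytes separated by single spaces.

10011001 11001111 10100011 10110011 11110011 00000011 00000111 11101001

Since C = msg ⊕ pad, XORing both sides with msg gives pad = msg ⊕ C.
10001000 xor 00010001 = 10011001
11110110 xor 00111001 = 11001111
10101101 xor 00001110 = 10100011
11100100 xor 01010111 = 10110011
01001111 xor 10111100 = 11110011
10001110 xor 10001101 = 00000011
01100110 xor 01100001 = 00000111
00011001 xor 11110000 = 11101001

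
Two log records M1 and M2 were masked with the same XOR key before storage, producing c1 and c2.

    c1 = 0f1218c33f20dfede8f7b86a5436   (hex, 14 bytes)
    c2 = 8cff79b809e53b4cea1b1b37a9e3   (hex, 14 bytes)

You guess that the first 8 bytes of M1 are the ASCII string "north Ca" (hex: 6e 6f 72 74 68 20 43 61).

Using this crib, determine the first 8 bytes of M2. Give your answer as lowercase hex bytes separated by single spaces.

First, c1 ⊕ c2 = (M1 ⊕ K) ⊕ (M2 ⊕ K) = M1 ⊕ M2, so the key drops out. Then M2 = (M1 ⊕ M2) ⊕ M1 over the first 8 bytes.
byte 0: (0f ⊕ 8c) ⊕ 6e = 83 ⊕ 6e = ed
byte 1: (12 ⊕ ff) ⊕ 6f = ed ⊕ 6f = 82
byte 2: (18 ⊕ 79) ⊕ 72 = 61 ⊕ 72 = 13
byte 3: (c3 ⊕ b8) ⊕ 74 = 7b ⊕ 74 = 0f
byte 4: (3f ⊕ 09) ⊕ 68 = 36 ⊕ 68 = 5e
byte 5: (20 ⊕ e5) ⊕ 20 = c5 ⊕ 20 = e5
byte 6: (df ⊕ 3b) ⊕ 43 = e4 ⊕ 43 = a7
byte 7: (ed ⊕ 4c) ⊕ 61 = a1 ⊕ 61 = c0

ed 82 13 0f 5e e5 a7 c0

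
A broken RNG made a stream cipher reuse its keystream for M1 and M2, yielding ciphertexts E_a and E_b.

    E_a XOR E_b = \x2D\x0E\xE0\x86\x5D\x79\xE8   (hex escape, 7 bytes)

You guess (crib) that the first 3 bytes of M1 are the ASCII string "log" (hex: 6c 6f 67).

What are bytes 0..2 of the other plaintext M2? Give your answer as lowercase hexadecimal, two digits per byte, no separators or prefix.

416187

Since E_a ⊕ E_b = M1 ⊕ M2, XORing with the guessed M1 bytes yields the corresponding M2 bytes: M2 = (E_a ⊕ E_b) ⊕ M1.
2d ⊕ 6c = 41
0e ⊕ 6f = 61
e0 ⊕ 67 = 87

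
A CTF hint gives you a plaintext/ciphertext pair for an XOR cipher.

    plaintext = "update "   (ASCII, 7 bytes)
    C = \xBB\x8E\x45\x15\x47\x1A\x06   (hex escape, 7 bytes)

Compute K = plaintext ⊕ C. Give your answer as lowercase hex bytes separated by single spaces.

Since C = plaintext ⊕ K, XORing both sides with plaintext gives K = plaintext ⊕ C.
byte 0: 117 ^ 187 = 206
byte 1: 112 ^ 142 = 254
byte 2: 100 ^  69 =  33
byte 3:  97 ^  21 = 116
byte 4: 116 ^  71 =  51
byte 5: 101 ^  26 = 127
byte 6:  32 ^   6 =  38

ce fe 21 74 33 7f 26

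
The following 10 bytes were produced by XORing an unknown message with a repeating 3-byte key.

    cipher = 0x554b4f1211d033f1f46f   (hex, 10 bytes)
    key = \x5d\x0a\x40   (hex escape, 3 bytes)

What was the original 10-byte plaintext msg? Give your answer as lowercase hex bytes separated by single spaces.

08 41 0f 4f 1b 90 6e fb b4 32

The 3-byte key repeats, so the effective keystream is 5d 0a 40 5d 0a 40 5d 0a 40 5d.
byte 0:  85 ^  93 =   8
byte 1:  75 ^  10 =  65
byte 2:  79 ^  64 =  15
byte 3:  18 ^  93 =  79
byte 4:  17 ^  10 =  27
byte 5: 208 ^  64 = 144
byte 6:  51 ^  93 = 110
byte 7: 241 ^  10 = 251
byte 8: 244 ^  64 = 180
byte 9: 111 ^  93 =  50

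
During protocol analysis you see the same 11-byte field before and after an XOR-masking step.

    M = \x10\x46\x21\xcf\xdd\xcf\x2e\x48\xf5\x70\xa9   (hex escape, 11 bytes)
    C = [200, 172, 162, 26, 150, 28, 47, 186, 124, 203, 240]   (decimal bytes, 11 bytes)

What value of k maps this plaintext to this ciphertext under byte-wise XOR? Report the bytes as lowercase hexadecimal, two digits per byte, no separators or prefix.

d8ea83d54bd301f289bb59

Since C = M ⊕ k, XORing both sides with M gives k = M ⊕ C.
 16 XOR 200 = 216
 70 XOR 172 = 234
 33 XOR 162 = 131
207 XOR  26 = 213
221 XOR 150 =  75
207 XOR  28 = 211
 46 XOR  47 =   1
 72 XOR 186 = 242
245 XOR 124 = 137
112 XOR 203 = 187
169 XOR 240 =  89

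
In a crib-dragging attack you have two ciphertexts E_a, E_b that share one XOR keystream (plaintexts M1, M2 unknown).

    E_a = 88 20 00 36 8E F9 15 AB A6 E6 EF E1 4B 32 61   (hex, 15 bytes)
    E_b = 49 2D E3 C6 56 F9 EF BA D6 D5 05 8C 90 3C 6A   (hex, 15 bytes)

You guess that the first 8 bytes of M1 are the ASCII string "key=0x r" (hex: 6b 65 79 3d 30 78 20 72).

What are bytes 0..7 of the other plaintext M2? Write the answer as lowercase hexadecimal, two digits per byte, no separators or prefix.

aa689acde878da63

First, E_a ⊕ E_b = (M1 ⊕ K) ⊕ (M2 ⊕ K) = M1 ⊕ M2, so the key drops out. Then M2 = (M1 ⊕ M2) ⊕ M1 over the first 8 bytes.
byte 0: (88 ⊕ 49) ⊕ 6b = c1 ⊕ 6b = aa
byte 1: (20 ⊕ 2d) ⊕ 65 = 0d ⊕ 65 = 68
byte 2: (00 ⊕ e3) ⊕ 79 = e3 ⊕ 79 = 9a
byte 3: (36 ⊕ c6) ⊕ 3d = f0 ⊕ 3d = cd
byte 4: (8e ⊕ 56) ⊕ 30 = d8 ⊕ 30 = e8
byte 5: (f9 ⊕ f9) ⊕ 78 = 00 ⊕ 78 = 78
byte 6: (15 ⊕ ef) ⊕ 20 = fa ⊕ 20 = da
byte 7: (ab ⊕ ba) ⊕ 72 = 11 ⊕ 72 = 63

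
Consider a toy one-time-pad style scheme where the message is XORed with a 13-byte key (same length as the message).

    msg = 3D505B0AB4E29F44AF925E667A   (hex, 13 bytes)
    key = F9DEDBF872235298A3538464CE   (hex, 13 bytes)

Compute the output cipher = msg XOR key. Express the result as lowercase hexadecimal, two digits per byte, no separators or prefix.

XOR is its own inverse, so applying the key byte-wise gives the result directly.
3d ^ f9 = c4
50 ^ de = 8e
5b ^ db = 80
0a ^ f8 = f2
b4 ^ 72 = c6
e2 ^ 23 = c1
9f ^ 52 = cd
44 ^ 98 = dc
af ^ a3 = 0c
92 ^ 53 = c1
5e ^ 84 = da
66 ^ 64 = 02
7a ^ ce = b4

c48e80f2c6c1cddc0cc1da02b4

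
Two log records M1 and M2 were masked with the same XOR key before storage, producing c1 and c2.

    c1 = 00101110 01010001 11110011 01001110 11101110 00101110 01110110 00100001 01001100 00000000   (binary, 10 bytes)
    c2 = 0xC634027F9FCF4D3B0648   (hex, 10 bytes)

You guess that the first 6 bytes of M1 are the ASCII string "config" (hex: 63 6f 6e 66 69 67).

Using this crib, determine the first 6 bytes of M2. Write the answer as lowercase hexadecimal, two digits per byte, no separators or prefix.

First, c1 ⊕ c2 = (M1 ⊕ K) ⊕ (M2 ⊕ K) = M1 ⊕ M2, so the key drops out. Then M2 = (M1 ⊕ M2) ⊕ M1 over the first 6 bytes.
byte 0: (2e ^ c6) ^ 63 = e8 ^ 63 = 8b
byte 1: (51 ^ 34) ^ 6f = 65 ^ 6f = 0a
byte 2: (f3 ^ 02) ^ 6e = f1 ^ 6e = 9f
byte 3: (4e ^ 7f) ^ 66 = 31 ^ 66 = 57
byte 4: (ee ^ 9f) ^ 69 = 71 ^ 69 = 18
byte 5: (2e ^ cf) ^ 67 = e1 ^ 67 = 86

8b0a9f571886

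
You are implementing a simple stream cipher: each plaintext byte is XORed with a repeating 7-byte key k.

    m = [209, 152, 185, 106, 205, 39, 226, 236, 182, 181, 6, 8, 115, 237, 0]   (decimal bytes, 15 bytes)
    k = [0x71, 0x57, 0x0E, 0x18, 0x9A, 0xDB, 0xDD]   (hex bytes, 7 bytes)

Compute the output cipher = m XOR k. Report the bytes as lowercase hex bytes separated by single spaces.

The 7-byte key repeats, so the effective keystream is 71 57 0e 18 9a db dd 71 57 0e 18 9a db dd 71.
byte 0: d1 XOR 71 = a0
byte 1: 98 XOR 57 = cf
byte 2: b9 XOR 0e = b7
byte 3: 6a XOR 18 = 72
byte 4: cd XOR 9a = 57
byte 5: 27 XOR db = fc
byte 6: e2 XOR dd = 3f
byte 7: ec XOR 71 = 9d
byte 8: b6 XOR 57 = e1
byte 9: b5 XOR 0e = bb
byte 10: 06 XOR 18 = 1e
byte 11: 08 XOR 9a = 92
byte 12: 73 XOR db = a8
byte 13: ed XOR dd = 30
byte 14: 00 XOR 71 = 71

a0 cf b7 72 57 fc 3f 9d e1 bb 1e 92 a8 30 71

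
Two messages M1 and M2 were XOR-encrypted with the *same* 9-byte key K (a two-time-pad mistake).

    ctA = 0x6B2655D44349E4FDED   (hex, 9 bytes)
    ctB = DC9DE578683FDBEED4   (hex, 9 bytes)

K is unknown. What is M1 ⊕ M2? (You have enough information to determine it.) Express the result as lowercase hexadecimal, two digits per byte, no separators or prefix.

ctA ⊕ ctB = (M1 ⊕ K) ⊕ (M2 ⊕ K) = M1 ⊕ M2 — the shared key cancels under XOR.
6b ^ dc = b7
26 ^ 9d = bb
55 ^ e5 = b0
d4 ^ 78 = ac
43 ^ 68 = 2b
49 ^ 3f = 76
e4 ^ db = 3f
fd ^ ee = 13
ed ^ d4 = 39

b7bbb0ac2b763f1339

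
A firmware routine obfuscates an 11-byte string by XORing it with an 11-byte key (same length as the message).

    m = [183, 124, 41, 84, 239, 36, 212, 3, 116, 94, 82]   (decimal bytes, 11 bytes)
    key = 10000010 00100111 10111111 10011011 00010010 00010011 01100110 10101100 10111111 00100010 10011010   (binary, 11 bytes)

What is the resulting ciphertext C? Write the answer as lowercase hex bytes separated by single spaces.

35 5b 96 cf fd 37 b2 af cb 7c c8

XOR is its own inverse, so applying the key byte-wise gives the result directly.
10110111 xor 10000010 = 00110101
01111100 xor 00100111 = 01011011
00101001 xor 10111111 = 10010110
01010100 xor 10011011 = 11001111
11101111 xor 00010010 = 11111101
00100100 xor 00010011 = 00110111
11010100 xor 01100110 = 10110010
00000011 xor 10101100 = 10101111
01110100 xor 10111111 = 11001011
01011110 xor 00100010 = 01111100
01010010 xor 10011010 = 11001000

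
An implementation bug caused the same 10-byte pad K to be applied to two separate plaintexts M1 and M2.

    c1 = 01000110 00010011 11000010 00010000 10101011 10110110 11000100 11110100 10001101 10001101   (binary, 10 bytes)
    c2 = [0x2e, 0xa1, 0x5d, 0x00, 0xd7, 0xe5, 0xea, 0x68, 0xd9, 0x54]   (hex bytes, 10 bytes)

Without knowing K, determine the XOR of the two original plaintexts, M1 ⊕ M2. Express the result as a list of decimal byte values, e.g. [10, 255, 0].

[104, 178, 159, 16, 124, 83, 46, 156, 84, 217]

c1 ⊕ c2 = (M1 ⊕ K) ⊕ (M2 ⊕ K) = M1 ⊕ M2 — the shared key cancels under XOR.
46 ^ 2e = 68
13 ^ a1 = b2
c2 ^ 5d = 9f
10 ^ 00 = 10
ab ^ d7 = 7c
b6 ^ e5 = 53
c4 ^ ea = 2e
f4 ^ 68 = 9c
8d ^ d9 = 54
8d ^ 54 = d9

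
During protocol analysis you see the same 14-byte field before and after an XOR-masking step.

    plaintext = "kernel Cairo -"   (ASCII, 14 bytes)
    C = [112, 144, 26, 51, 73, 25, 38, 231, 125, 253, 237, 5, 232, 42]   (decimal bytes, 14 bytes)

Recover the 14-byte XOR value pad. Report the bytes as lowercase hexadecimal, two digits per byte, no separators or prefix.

1bf5685d2c7506a41c949f6ac807

Since C = plaintext ⊕ pad, XORing both sides with plaintext gives pad = plaintext ⊕ C.
byte 0: 01101011 ⊕ 01110000 = 00011011
byte 1: 01100101 ⊕ 10010000 = 11110101
byte 2: 01110010 ⊕ 00011010 = 01101000
byte 3: 01101110 ⊕ 00110011 = 01011101
byte 4: 01100101 ⊕ 01001001 = 00101100
byte 5: 01101100 ⊕ 00011001 = 01110101
byte 6: 00100000 ⊕ 00100110 = 00000110
byte 7: 01000011 ⊕ 11100111 = 10100100
byte 8: 01100001 ⊕ 01111101 = 00011100
byte 9: 01101001 ⊕ 11111101 = 10010100
byte 10: 01110010 ⊕ 11101101 = 10011111
byte 11: 01101111 ⊕ 00000101 = 01101010
byte 12: 00100000 ⊕ 11101000 = 11001000
byte 13: 00101101 ⊕ 00101010 = 00000111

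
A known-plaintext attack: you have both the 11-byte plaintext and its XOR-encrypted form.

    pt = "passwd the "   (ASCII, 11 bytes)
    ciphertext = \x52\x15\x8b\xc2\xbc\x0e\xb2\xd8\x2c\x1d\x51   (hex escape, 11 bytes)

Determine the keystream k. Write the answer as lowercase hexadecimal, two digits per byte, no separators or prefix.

2274f8b1cb6a92ac447871

Since ciphertext = pt ⊕ k, XORing both sides with pt gives k = pt ⊕ ciphertext.
byte 0: 70 ⊕ 52 = 22
byte 1: 61 ⊕ 15 = 74
byte 2: 73 ⊕ 8b = f8
byte 3: 73 ⊕ c2 = b1
byte 4: 77 ⊕ bc = cb
byte 5: 64 ⊕ 0e = 6a
byte 6: 20 ⊕ b2 = 92
byte 7: 74 ⊕ d8 = ac
byte 8: 68 ⊕ 2c = 44
byte 9: 65 ⊕ 1d = 78
byte 10: 20 ⊕ 51 = 71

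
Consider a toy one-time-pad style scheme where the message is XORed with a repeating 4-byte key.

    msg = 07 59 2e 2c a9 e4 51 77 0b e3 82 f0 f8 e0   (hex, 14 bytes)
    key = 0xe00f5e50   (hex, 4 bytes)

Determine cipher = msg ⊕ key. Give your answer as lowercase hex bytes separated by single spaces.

e7 56 70 7c 49 eb 0f 27 eb ec dc a0 18 ef

The 4-byte key repeats, so the effective keystream is e0 0f 5e 50 e0 0f 5e 50 e0 0f 5e 50 e0 0f.
byte 0: 00000111 ^ 11100000 = 11100111
byte 1: 01011001 ^ 00001111 = 01010110
byte 2: 00101110 ^ 01011110 = 01110000
byte 3: 00101100 ^ 01010000 = 01111100
byte 4: 10101001 ^ 11100000 = 01001001
byte 5: 11100100 ^ 00001111 = 11101011
byte 6: 01010001 ^ 01011110 = 00001111
byte 7: 01110111 ^ 01010000 = 00100111
byte 8: 00001011 ^ 11100000 = 11101011
byte 9: 11100011 ^ 00001111 = 11101100
byte 10: 10000010 ^ 01011110 = 11011100
byte 11: 11110000 ^ 01010000 = 10100000
byte 12: 11111000 ^ 11100000 = 00011000
byte 13: 11100000 ^ 00001111 = 11101111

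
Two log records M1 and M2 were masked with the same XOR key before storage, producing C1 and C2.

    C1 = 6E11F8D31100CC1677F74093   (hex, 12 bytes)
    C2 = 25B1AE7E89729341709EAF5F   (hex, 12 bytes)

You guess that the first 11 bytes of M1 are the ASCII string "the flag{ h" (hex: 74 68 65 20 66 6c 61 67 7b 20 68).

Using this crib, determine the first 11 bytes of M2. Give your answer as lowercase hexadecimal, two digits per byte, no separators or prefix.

3fc8338dfe1e3e307c4987

First, C1 ⊕ C2 = (M1 ⊕ K) ⊕ (M2 ⊕ K) = M1 ⊕ M2, so the key drops out. Then M2 = (M1 ⊕ M2) ⊕ M1 over the first 11 bytes.
byte 0: (6e ⊕ 25) ⊕ 74 = 4b ⊕ 74 = 3f
byte 1: (11 ⊕ b1) ⊕ 68 = a0 ⊕ 68 = c8
byte 2: (f8 ⊕ ae) ⊕ 65 = 56 ⊕ 65 = 33
byte 3: (d3 ⊕ 7e) ⊕ 20 = ad ⊕ 20 = 8d
byte 4: (11 ⊕ 89) ⊕ 66 = 98 ⊕ 66 = fe
byte 5: (00 ⊕ 72) ⊕ 6c = 72 ⊕ 6c = 1e
byte 6: (cc ⊕ 93) ⊕ 61 = 5f ⊕ 61 = 3e
byte 7: (16 ⊕ 41) ⊕ 67 = 57 ⊕ 67 = 30
byte 8: (77 ⊕ 70) ⊕ 7b = 07 ⊕ 7b = 7c
byte 9: (f7 ⊕ 9e) ⊕ 20 = 69 ⊕ 20 = 49
byte 10: (40 ⊕ af) ⊕ 68 = ef ⊕ 68 = 87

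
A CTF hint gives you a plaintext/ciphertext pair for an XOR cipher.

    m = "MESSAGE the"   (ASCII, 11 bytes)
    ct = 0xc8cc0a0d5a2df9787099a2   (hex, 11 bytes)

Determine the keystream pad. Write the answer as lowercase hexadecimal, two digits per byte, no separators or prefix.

Since ct = m ⊕ pad, XORing both sides with m gives pad = m ⊕ ct.
4d XOR c8 = 85
45 XOR cc = 89
53 XOR 0a = 59
53 XOR 0d = 5e
41 XOR 5a = 1b
47 XOR 2d = 6a
45 XOR f9 = bc
20 XOR 78 = 58
74 XOR 70 = 04
68 XOR 99 = f1
65 XOR a2 = c7

8589595e1b6abc5804f1c7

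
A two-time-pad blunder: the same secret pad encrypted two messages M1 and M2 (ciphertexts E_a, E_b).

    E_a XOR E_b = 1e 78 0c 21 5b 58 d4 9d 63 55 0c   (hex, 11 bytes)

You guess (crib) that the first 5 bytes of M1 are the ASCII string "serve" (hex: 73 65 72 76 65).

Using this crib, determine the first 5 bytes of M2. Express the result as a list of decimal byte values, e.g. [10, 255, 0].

Since E_a ⊕ E_b = M1 ⊕ M2, XORing with the guessed M1 bytes yields the corresponding M2 bytes: M2 = (E_a ⊕ E_b) ⊕ M1.
 30 ^ 115 = 109
120 ^ 101 =  29
 12 ^ 114 = 126
 33 ^ 118 =  87
 91 ^ 101 =  62

[109, 29, 126, 87, 62]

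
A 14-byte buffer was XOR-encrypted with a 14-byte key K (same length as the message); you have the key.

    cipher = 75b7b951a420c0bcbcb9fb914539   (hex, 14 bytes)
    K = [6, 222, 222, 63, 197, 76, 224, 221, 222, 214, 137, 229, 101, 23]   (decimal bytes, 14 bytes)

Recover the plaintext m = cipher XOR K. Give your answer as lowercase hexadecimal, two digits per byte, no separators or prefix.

7369676e616c2061626f7274202e

XOR is its own inverse, so applying the key byte-wise gives the result directly.
byte 0: 75 ^ 06 = 73
byte 1: b7 ^ de = 69
byte 2: b9 ^ de = 67
byte 3: 51 ^ 3f = 6e
byte 4: a4 ^ c5 = 61
byte 5: 20 ^ 4c = 6c
byte 6: c0 ^ e0 = 20
byte 7: bc ^ dd = 61
byte 8: bc ^ de = 62
byte 9: b9 ^ d6 = 6f
byte 10: fb ^ 89 = 72
byte 11: 91 ^ e5 = 74
byte 12: 45 ^ 65 = 20
byte 13: 39 ^ 17 = 2e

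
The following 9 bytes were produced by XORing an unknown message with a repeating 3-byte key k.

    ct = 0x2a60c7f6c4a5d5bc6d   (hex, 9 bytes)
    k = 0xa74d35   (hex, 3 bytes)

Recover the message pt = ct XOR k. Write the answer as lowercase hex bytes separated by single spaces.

8d 2d f2 51 89 90 72 f1 58

The 3-byte key repeats, so the effective keystream is a7 4d 35 a7 4d 35 a7 4d 35.
byte 0:  42 xor 167 = 141
byte 1:  96 xor  77 =  45
byte 2: 199 xor  53 = 242
byte 3: 246 xor 167 =  81
byte 4: 196 xor  77 = 137
byte 5: 165 xor  53 = 144
byte 6: 213 xor 167 = 114
byte 7: 188 xor  77 = 241
byte 8: 109 xor  53 =  88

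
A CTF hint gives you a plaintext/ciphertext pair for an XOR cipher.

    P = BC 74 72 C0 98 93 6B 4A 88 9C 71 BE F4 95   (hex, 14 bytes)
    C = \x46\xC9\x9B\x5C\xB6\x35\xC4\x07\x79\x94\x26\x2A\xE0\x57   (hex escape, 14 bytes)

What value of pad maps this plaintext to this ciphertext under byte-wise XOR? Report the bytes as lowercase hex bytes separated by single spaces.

fa bd e9 9c 2e a6 af 4d f1 08 57 94 14 c2

Since C = P ⊕ pad, XORing both sides with P gives pad = P ⊕ C.
188 XOR  70 = 250
116 XOR 201 = 189
114 XOR 155 = 233
192 XOR  92 = 156
152 XOR 182 =  46
147 XOR  53 = 166
107 XOR 196 = 175
 74 XOR   7 =  77
136 XOR 121 = 241
156 XOR 148 =   8
113 XOR  38 =  87
190 XOR  42 = 148
244 XOR 224 =  20
149 XOR  87 = 194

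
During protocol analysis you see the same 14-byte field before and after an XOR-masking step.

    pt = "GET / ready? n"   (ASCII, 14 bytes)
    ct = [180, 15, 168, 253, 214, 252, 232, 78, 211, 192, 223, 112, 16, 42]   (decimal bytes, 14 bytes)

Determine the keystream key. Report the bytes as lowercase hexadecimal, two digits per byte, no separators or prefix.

Since ct = pt ⊕ key, XORing both sides with pt gives key = pt ⊕ ct.
byte 0: 47 ⊕ b4 = f3
byte 1: 45 ⊕ 0f = 4a
byte 2: 54 ⊕ a8 = fc
byte 3: 20 ⊕ fd = dd
byte 4: 2f ⊕ d6 = f9
byte 5: 20 ⊕ fc = dc
byte 6: 72 ⊕ e8 = 9a
byte 7: 65 ⊕ 4e = 2b
byte 8: 61 ⊕ d3 = b2
byte 9: 64 ⊕ c0 = a4
byte 10: 79 ⊕ df = a6
byte 11: 3f ⊕ 70 = 4f
byte 12: 20 ⊕ 10 = 30
byte 13: 6e ⊕ 2a = 44

f34afcddf9dc9a2bb2a4a64f3044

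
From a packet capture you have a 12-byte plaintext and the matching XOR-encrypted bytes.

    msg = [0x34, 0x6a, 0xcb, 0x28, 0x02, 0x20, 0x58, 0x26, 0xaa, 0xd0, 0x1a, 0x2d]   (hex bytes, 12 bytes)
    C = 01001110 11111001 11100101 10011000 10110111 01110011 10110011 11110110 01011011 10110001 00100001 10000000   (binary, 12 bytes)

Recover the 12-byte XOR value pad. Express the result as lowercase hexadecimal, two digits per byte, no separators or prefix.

7a932eb0b553ebd0f1613bad

Since C = msg ⊕ pad, XORing both sides with msg gives pad = msg ⊕ C.
00110100 XOR 01001110 = 01111010
01101010 XOR 11111001 = 10010011
11001011 XOR 11100101 = 00101110
00101000 XOR 10011000 = 10110000
00000010 XOR 10110111 = 10110101
00100000 XOR 01110011 = 01010011
01011000 XOR 10110011 = 11101011
00100110 XOR 11110110 = 11010000
10101010 XOR 01011011 = 11110001
11010000 XOR 10110001 = 01100001
00011010 XOR 00100001 = 00111011
00101101 XOR 10000000 = 10101101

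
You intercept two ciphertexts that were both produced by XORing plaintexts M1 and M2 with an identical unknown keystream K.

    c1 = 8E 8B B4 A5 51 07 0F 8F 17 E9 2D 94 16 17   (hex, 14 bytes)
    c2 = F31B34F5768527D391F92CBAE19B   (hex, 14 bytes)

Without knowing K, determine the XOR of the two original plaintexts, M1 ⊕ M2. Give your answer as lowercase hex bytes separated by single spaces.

c1 ⊕ c2 = (M1 ⊕ K) ⊕ (M2 ⊕ K) = M1 ⊕ M2 — the shared key cancels under XOR.
8e ^ f3 = 7d
8b ^ 1b = 90
b4 ^ 34 = 80
a5 ^ f5 = 50
51 ^ 76 = 27
07 ^ 85 = 82
0f ^ 27 = 28
8f ^ d3 = 5c
17 ^ 91 = 86
e9 ^ f9 = 10
2d ^ 2c = 01
94 ^ ba = 2e
16 ^ e1 = f7
17 ^ 9b = 8c

7d 90 80 50 27 82 28 5c 86 10 01 2e f7 8c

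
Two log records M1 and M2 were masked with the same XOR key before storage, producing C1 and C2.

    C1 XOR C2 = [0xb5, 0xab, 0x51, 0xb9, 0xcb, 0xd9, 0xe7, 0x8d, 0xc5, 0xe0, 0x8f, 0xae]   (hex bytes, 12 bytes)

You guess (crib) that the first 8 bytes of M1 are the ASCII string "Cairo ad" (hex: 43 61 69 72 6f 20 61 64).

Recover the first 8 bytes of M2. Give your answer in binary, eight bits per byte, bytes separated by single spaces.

11110110 11001010 00111000 11001011 10100100 11111001 10000110 11101001

Since C1 ⊕ C2 = M1 ⊕ M2, XORing with the guessed M1 bytes yields the corresponding M2 bytes: M2 = (C1 ⊕ C2) ⊕ M1.
b5 ⊕ 43 = f6
ab ⊕ 61 = ca
51 ⊕ 69 = 38
b9 ⊕ 72 = cb
cb ⊕ 6f = a4
d9 ⊕ 20 = f9
e7 ⊕ 61 = 86
8d ⊕ 64 = e9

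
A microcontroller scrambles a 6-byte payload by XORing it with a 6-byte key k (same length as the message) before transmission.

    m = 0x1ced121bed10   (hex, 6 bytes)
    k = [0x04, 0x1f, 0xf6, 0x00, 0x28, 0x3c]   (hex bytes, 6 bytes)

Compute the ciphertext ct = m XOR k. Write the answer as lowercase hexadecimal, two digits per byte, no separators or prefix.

18f2e41bc52c

1c XOR 04 = 18
ed XOR 1f = f2
12 XOR f6 = e4
1b XOR 00 = 1b
ed XOR 28 = c5
10 XOR 3c = 2c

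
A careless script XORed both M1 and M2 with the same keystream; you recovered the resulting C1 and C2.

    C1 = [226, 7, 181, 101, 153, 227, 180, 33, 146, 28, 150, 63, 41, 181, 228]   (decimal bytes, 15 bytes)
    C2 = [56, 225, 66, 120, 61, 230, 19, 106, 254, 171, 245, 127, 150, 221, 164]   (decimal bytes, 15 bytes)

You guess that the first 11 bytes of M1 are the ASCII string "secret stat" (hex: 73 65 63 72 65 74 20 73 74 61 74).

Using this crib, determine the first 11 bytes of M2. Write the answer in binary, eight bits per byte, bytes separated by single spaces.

10101001 10000011 10010100 01101111 11000001 01110001 10000111 00111000 00011000 11010110 00010111

First, C1 ⊕ C2 = (M1 ⊕ K) ⊕ (M2 ⊕ K) = M1 ⊕ M2, so the key drops out. Then M2 = (M1 ⊕ M2) ⊕ M1 over the first 11 bytes.
byte 0: (e2 XOR 38) XOR 73 = da XOR 73 = a9
byte 1: (07 XOR e1) XOR 65 = e6 XOR 65 = 83
byte 2: (b5 XOR 42) XOR 63 = f7 XOR 63 = 94
byte 3: (65 XOR 78) XOR 72 = 1d XOR 72 = 6f
byte 4: (99 XOR 3d) XOR 65 = a4 XOR 65 = c1
byte 5: (e3 XOR e6) XOR 74 = 05 XOR 74 = 71
byte 6: (b4 XOR 13) XOR 20 = a7 XOR 20 = 87
byte 7: (21 XOR 6a) XOR 73 = 4b XOR 73 = 38
byte 8: (92 XOR fe) XOR 74 = 6c XOR 74 = 18
byte 9: (1c XOR ab) XOR 61 = b7 XOR 61 = d6
byte 10: (96 XOR f5) XOR 74 = 63 XOR 74 = 17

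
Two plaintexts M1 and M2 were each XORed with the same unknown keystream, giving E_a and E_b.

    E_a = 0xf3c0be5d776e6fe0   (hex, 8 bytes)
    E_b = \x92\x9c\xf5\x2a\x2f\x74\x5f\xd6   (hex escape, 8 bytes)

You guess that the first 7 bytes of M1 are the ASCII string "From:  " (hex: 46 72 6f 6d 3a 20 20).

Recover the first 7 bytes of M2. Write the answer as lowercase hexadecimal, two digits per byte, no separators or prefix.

First, E_a ⊕ E_b = (M1 ⊕ K) ⊕ (M2 ⊕ K) = M1 ⊕ M2, so the key drops out. Then M2 = (M1 ⊕ M2) ⊕ M1 over the first 7 bytes.
byte 0: (f3 xor 92) xor 46 = 61 xor 46 = 27
byte 1: (c0 xor 9c) xor 72 = 5c xor 72 = 2e
byte 2: (be xor f5) xor 6f = 4b xor 6f = 24
byte 3: (5d xor 2a) xor 6d = 77 xor 6d = 1a
byte 4: (77 xor 2f) xor 3a = 58 xor 3a = 62
byte 5: (6e xor 74) xor 20 = 1a xor 20 = 3a
byte 6: (6f xor 5f) xor 20 = 30 xor 20 = 10

272e241a623a10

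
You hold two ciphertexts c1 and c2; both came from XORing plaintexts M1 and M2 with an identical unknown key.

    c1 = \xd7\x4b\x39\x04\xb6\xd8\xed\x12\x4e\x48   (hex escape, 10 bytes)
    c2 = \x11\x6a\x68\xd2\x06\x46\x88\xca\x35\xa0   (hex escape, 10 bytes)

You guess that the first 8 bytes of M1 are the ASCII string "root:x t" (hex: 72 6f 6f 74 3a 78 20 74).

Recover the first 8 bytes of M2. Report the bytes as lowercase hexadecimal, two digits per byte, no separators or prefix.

First, c1 ⊕ c2 = (M1 ⊕ K) ⊕ (M2 ⊕ K) = M1 ⊕ M2, so the key drops out. Then M2 = (M1 ⊕ M2) ⊕ M1 over the first 8 bytes.
byte 0: (d7 xor 11) xor 72 = c6 xor 72 = b4
byte 1: (4b xor 6a) xor 6f = 21 xor 6f = 4e
byte 2: (39 xor 68) xor 6f = 51 xor 6f = 3e
byte 3: (04 xor d2) xor 74 = d6 xor 74 = a2
byte 4: (b6 xor 06) xor 3a = b0 xor 3a = 8a
byte 5: (d8 xor 46) xor 78 = 9e xor 78 = e6
byte 6: (ed xor 88) xor 20 = 65 xor 20 = 45
byte 7: (12 xor ca) xor 74 = d8 xor 74 = ac

b44e3ea28ae645ac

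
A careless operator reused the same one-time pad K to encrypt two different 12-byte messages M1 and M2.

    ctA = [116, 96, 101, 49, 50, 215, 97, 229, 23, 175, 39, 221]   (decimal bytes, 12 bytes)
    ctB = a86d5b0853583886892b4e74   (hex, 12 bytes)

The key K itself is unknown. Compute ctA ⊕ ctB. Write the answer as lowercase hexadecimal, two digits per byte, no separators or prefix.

ctA ⊕ ctB = (M1 ⊕ K) ⊕ (M2 ⊕ K) = M1 ⊕ M2 — the shared key cancels under XOR.
116 XOR 168 = 220
 96 XOR 109 =  13
101 XOR  91 =  62
 49 XOR   8 =  57
 50 XOR  83 =  97
215 XOR  88 = 143
 97 XOR  56 =  89
229 XOR 134 =  99
 23 XOR 137 = 158
175 XOR  43 = 132
 39 XOR  78 = 105
221 XOR 116 = 169

dc0d3e39618f59639e8469a9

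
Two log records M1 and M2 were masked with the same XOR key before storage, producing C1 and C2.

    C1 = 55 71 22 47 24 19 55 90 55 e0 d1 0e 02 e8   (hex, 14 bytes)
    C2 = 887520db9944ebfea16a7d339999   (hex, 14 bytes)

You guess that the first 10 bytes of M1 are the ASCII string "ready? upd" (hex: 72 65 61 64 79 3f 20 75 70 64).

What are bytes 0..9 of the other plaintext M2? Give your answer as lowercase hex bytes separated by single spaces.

af 61 63 f8 c4 62 9e 1b 84 ee

First, C1 ⊕ C2 = (M1 ⊕ K) ⊕ (M2 ⊕ K) = M1 ⊕ M2, so the key drops out. Then M2 = (M1 ⊕ M2) ⊕ M1 over the first 10 bytes.
byte 0: (55 xor 88) xor 72 = dd xor 72 = af
byte 1: (71 xor 75) xor 65 = 04 xor 65 = 61
byte 2: (22 xor 20) xor 61 = 02 xor 61 = 63
byte 3: (47 xor db) xor 64 = 9c xor 64 = f8
byte 4: (24 xor 99) xor 79 = bd xor 79 = c4
byte 5: (19 xor 44) xor 3f = 5d xor 3f = 62
byte 6: (55 xor eb) xor 20 = be xor 20 = 9e
byte 7: (90 xor fe) xor 75 = 6e xor 75 = 1b
byte 8: (55 xor a1) xor 70 = f4 xor 70 = 84
byte 9: (e0 xor 6a) xor 64 = 8a xor 64 = ee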